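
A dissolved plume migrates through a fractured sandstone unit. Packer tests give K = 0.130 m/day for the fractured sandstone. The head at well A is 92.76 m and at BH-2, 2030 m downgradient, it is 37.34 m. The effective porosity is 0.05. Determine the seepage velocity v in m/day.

Hydraulic gradient i = (92.76 − 37.34) / 2030 = 55.42 / 2030 = 0.02730.
Darcy flux q = K · i = 0.1300 × 0.02730 = 0.003549 m/day.
Seepage velocity v = q / n_e = 0.003549 / 0.05 = 0.07098 m/day.

0.0710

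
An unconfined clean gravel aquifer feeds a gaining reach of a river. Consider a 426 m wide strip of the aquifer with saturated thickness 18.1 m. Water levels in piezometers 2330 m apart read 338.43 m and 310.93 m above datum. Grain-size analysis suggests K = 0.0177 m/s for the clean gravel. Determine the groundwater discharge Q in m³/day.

139000

Convert K: 0.0177 m/s × 86400 = 1529 m/day.
Cross-sectional area A = 426 × 18.1 = 7711 m².
Hydraulic gradient i = (338.43 − 310.93) / 2330 = 27.5 / 2330 = 0.01180.
Darcy's law: Q = K · A · i = 1529 × 7711 × 0.01180 = 1.392e+05 m³/day.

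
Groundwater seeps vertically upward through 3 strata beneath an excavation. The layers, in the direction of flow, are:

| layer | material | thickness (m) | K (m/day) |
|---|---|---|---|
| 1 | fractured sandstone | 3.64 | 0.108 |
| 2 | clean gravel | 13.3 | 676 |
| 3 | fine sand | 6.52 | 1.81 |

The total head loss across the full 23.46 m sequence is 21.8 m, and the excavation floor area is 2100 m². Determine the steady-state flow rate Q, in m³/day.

Flow is perpendicular to layering, so the layers act in series and the equivalent K is the thickness-weighted harmonic mean.
Total thickness L = 3.64 + 13.3 + 6.52 = 23.46 m.
Σ(b_i/K_i) = 3.64/0.108 + 13.3/676 + 6.52/1.81 = 37.33 d.
K_eq = L / Σ(b_i/K_i) = 23.46 / 37.33 = 0.6285 m/day.
Q = K_eq · A · (Δh/L) = 0.6285 × 2100 × (21.8/23.46) = 1227 m³/day.

1230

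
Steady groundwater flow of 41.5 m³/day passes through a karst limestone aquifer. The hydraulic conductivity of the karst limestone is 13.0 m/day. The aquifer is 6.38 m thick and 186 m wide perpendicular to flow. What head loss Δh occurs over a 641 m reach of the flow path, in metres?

Cross-sectional area A = 186 × 6.38 = 1187 m².
From Q = K·A·i, i = Q / (K·A) = 41.5 / (13.00 × 1187) = 0.002690.
Head loss Δh = i · L = 0.002690 × 641 = 1.724 m.

1.72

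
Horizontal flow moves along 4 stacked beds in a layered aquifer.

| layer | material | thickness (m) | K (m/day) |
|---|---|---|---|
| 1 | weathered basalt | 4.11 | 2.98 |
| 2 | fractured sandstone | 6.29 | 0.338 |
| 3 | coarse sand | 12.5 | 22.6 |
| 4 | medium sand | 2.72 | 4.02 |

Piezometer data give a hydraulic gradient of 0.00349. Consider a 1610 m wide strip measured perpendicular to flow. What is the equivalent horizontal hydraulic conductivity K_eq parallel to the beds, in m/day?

12.0

Flow is parallel to layering, so each bed carries its own Darcy discharge and the transmissivities add.
Σ(K_i·b_i) = 2.98×4.11 + 0.338×6.29 + 22.6×12.5 + 4.02×2.72 = 307.8 m²/day.
Total thickness b = 25.62 m, so K_eq = Σ(K_i·b_i)/b = 12.01 m/day.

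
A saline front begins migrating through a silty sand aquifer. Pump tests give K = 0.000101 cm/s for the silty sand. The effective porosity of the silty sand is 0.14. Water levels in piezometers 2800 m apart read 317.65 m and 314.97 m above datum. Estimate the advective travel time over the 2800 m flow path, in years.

12800

Convert K: 0.000101 cm/s × 864 = 0.08726 m/day.
Hydraulic gradient i = (317.65 − 314.97) / 2800 = 2.68 / 2800 = 0.0009571.
Darcy flux q = K · i = 0.08726 × 0.0009571 = 8.352e-05 m/day.
Seepage velocity v = q / n_e = 8.352e-05 / 0.14 = 0.0005966 m/day.
Travel time t = L / v = 2800 / 0.0005966 = 4.693e+06 days = 12849 years.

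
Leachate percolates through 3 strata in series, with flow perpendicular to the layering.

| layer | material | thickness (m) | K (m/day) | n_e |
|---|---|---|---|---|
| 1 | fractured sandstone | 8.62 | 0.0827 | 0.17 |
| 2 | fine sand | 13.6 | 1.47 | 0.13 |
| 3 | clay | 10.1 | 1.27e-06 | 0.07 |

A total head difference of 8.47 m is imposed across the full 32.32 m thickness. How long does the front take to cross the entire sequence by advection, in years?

10100

With flow normal to the layers, continuity requires the same specific discharge q through every layer.
Σ(b_i/K_i) = 8.62/0.0827 + 13.6/1.47 + 10.1/1.27e-06 = 7.953e+06 d.
q = Δh / Σ(b_i/K_i) = 8.47 / 7.953e+06 = 1.065e-06 m/day.
In each layer the seepage velocity is v_i = q/n_i, so the layer transit time is t_i = b_i·n_i / q:
  layer 1 (fractured sandstone): t_1 = 8.62 × 0.17 / 1.065e-06 = 1.376e+06 d
  layer 2 (fine sand): t_2 = 13.6 × 0.13 / 1.065e-06 = 1.660e+06 d
  layer 3 (clay): t_3 = 10.1 × 0.07 / 1.065e-06 = 6.638e+05 d
Total t = Σ t_i = 3.700e+06 days = 10130 years.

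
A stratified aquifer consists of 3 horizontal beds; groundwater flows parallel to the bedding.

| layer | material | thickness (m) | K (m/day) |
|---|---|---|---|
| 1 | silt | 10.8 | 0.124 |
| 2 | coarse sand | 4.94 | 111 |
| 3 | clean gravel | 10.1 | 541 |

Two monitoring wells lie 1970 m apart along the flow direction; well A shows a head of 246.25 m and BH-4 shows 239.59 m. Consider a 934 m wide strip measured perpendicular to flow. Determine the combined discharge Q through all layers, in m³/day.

Flow is parallel to layering, so each bed carries its own Darcy discharge and the transmissivities add.
Σ(K_i·b_i) = 0.124×10.8 + 111×4.94 + 541×10.1 = 6014 m²/day.
Hydraulic gradient i = (246.25 − 239.59) / 1970 = 6.66 / 1970 = 0.003381.
Q = Σ(K_i·b_i) · W · i = 6014 × 934 × 0.003381 = 18989 m³/day.

19000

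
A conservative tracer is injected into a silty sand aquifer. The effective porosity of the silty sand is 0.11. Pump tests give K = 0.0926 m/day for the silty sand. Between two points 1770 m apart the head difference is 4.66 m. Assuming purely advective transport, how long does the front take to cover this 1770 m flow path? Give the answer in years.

2190

Hydraulic gradient i = Δh / L = 4.66 / 1770 = 0.002633.
Darcy flux q = K · i = 0.09260 × 0.002633 = 0.0002438 m/day.
Seepage velocity v = q / n_e = 0.0002438 / 0.11 = 0.002216 m/day.
Travel time t = L / v = 1770 / 0.002216 = 7.986e+05 days = 2187 years.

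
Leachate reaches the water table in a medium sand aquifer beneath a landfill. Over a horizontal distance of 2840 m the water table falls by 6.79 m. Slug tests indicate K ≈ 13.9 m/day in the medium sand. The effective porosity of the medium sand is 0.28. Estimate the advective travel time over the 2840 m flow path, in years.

Hydraulic gradient i = Δh / L = 6.79 / 2840 = 0.002391.
Darcy flux q = K · i = 13.90 × 0.002391 = 0.03323 m/day.
Seepage velocity v = q / n_e = 0.03323 / 0.28 = 0.1187 m/day.
Travel time t = L / v = 2840 / 0.1187 = 23928 days = 65.51 years.

65.5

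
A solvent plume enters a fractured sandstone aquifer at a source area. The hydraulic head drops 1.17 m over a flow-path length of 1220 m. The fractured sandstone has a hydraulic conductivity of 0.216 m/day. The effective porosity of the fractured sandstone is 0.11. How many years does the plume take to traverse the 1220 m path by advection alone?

Hydraulic gradient i = Δh / L = 1.17 / 1220 = 0.0009590.
Darcy flux q = K · i = 0.2160 × 0.0009590 = 0.0002071 m/day.
Seepage velocity v = q / n_e = 0.0002071 / 0.11 = 0.001883 m/day.
Travel time t = L / v = 1220 / 0.001883 = 6.478e+05 days = 1774 years.

1770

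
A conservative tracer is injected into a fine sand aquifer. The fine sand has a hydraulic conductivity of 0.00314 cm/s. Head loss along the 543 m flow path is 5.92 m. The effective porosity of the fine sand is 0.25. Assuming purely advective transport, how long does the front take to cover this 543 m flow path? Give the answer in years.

12.6

Convert K: 0.00314 cm/s × 864 = 2.713 m/day.
Hydraulic gradient i = Δh / L = 5.92 / 543 = 0.01090.
Darcy flux q = K · i = 2.713 × 0.01090 = 0.02958 m/day.
Seepage velocity v = q / n_e = 0.02958 / 0.25 = 0.1183 m/day.
Travel time t = L / v = 543 / 0.1183 = 4590 days = 12.57 years.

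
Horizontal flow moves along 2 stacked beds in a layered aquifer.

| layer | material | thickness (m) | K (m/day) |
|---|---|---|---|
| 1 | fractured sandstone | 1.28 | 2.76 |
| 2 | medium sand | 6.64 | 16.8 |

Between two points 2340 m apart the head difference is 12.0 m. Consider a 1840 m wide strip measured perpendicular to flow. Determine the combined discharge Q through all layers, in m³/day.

1090

Flow is parallel to layering, so each bed carries its own Darcy discharge and the transmissivities add.
Σ(K_i·b_i) = 2.76×1.28 + 16.8×6.64 = 115.1 m²/day.
Hydraulic gradient i = Δh / L = 12.0 / 2340 = 0.005128.
Q = Σ(K_i·b_i) · W · i = 115.1 × 1840 × 0.005128 = 1086 m³/day.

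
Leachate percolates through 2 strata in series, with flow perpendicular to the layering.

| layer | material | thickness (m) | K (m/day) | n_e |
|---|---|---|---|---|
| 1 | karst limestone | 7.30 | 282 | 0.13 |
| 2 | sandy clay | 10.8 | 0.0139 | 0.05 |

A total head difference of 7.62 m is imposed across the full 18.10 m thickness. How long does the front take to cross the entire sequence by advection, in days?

With flow normal to the layers, continuity requires the same specific discharge q through every layer.
Σ(b_i/K_i) = 7.30/282 + 10.8/0.0139 = 777.0 d.
q = Δh / Σ(b_i/K_i) = 7.62 / 777.0 = 0.009807 m/day.
In each layer the seepage velocity is v_i = q/n_i, so the layer transit time is t_i = b_i·n_i / q:
  layer 1 (karst limestone): t_1 = 7.30 × 0.13 / 0.009807 = 96.77 d
  layer 2 (sandy clay): t_2 = 10.8 × 0.05 / 0.009807 = 55.06 d
Total t = Σ t_i = 151.8 days.

152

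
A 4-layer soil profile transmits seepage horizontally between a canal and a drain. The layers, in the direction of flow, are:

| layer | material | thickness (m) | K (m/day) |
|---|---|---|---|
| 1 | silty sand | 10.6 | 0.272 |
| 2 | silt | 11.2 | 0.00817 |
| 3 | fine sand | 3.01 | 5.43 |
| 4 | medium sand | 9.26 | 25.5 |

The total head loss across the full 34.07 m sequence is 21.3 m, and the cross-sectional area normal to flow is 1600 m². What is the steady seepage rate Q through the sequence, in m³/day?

Flow is perpendicular to layering, so the layers act in series and the equivalent K is the thickness-weighted harmonic mean.
Total thickness L = 10.6 + 11.2 + 3.01 + 9.26 = 34.07 m.
Σ(b_i/K_i) = 10.6/0.272 + 11.2/0.00817 + 3.01/5.43 + 9.26/25.5 = 1411 d.
K_eq = L / Σ(b_i/K_i) = 34.07 / 1411 = 0.02415 m/day.
Q = K_eq · A · (Δh/L) = 0.02415 × 1600 × (21.3/34.07) = 24.16 m³/day.

24.2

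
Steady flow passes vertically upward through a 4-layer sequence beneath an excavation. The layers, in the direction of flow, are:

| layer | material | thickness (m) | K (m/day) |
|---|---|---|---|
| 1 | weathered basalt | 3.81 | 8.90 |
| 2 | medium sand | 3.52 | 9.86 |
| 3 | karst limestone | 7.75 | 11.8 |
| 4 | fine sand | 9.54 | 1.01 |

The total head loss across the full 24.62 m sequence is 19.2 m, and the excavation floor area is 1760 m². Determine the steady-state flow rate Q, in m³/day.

3100

Flow is perpendicular to layering, so the layers act in series and the equivalent K is the thickness-weighted harmonic mean.
Total thickness L = 3.81 + 3.52 + 7.75 + 9.54 = 24.62 m.
Σ(b_i/K_i) = 3.81/8.90 + 3.52/9.86 + 7.75/11.8 + 9.54/1.01 = 10.89 d.
K_eq = L / Σ(b_i/K_i) = 24.62 / 10.89 = 2.261 m/day.
Q = K_eq · A · (Δh/L) = 2.261 × 1760 × (19.2/24.62) = 3104 m³/day.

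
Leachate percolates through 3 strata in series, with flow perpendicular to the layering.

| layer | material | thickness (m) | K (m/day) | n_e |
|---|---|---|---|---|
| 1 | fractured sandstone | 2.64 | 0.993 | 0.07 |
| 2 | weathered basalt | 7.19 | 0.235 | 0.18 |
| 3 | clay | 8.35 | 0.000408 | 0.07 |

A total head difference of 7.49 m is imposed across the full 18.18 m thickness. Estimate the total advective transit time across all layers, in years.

With flow normal to the layers, continuity requires the same specific discharge q through every layer.
Σ(b_i/K_i) = 2.64/0.993 + 7.19/0.235 + 8.35/0.000408 = 20499 d.
q = Δh / Σ(b_i/K_i) = 7.49 / 20499 = 0.0003654 m/day.
In each layer the seepage velocity is v_i = q/n_i, so the layer transit time is t_i = b_i·n_i / q:
  layer 1 (fractured sandstone): t_1 = 2.64 × 0.07 / 0.0003654 = 505.8 d
  layer 2 (weathered basalt): t_2 = 7.19 × 0.18 / 0.0003654 = 3542 d
  layer 3 (clay): t_3 = 8.35 × 0.07 / 0.0003654 = 1600 d
Total t = Σ t_i = 5647 days = 15.46 years.

15.5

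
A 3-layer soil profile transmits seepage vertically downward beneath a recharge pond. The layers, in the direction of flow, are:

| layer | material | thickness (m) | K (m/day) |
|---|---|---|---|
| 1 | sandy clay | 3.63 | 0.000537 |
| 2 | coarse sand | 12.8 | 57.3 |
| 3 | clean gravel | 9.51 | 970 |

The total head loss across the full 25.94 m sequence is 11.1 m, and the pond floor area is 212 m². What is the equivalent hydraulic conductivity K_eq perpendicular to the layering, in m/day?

Flow is perpendicular to layering, so the layers act in series and the equivalent K is the thickness-weighted harmonic mean.
Total thickness L = 3.63 + 12.8 + 9.51 = 25.94 m.
Σ(b_i/K_i) = 3.63/0.000537 + 12.8/57.3 + 9.51/970 = 6760 d.
K_eq = L / Σ(b_i/K_i) = 25.94 / 6760 = 0.003837 m/day.

0.00384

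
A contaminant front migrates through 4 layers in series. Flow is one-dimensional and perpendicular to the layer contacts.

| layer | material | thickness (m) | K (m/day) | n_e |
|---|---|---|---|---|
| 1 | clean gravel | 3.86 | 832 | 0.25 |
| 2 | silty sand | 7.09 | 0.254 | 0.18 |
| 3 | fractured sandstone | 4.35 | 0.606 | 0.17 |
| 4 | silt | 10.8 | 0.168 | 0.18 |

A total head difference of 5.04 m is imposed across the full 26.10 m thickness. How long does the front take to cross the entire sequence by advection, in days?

With flow normal to the layers, continuity requires the same specific discharge q through every layer.
Σ(b_i/K_i) = 3.86/832 + 7.09/0.254 + 4.35/0.606 + 10.8/0.168 = 99.38 d.
q = Δh / Σ(b_i/K_i) = 5.04 / 99.38 = 0.05071 m/day.
In each layer the seepage velocity is v_i = q/n_i, so the layer transit time is t_i = b_i·n_i / q:
  layer 1 (clean gravel): t_1 = 3.86 × 0.25 / 0.05071 = 19.03 d
  layer 2 (silty sand): t_2 = 7.09 × 0.18 / 0.05071 = 25.16 d
  layer 3 (fractured sandstone): t_3 = 4.35 × 0.17 / 0.05071 = 14.58 d
  layer 4 (silt): t_4 = 10.8 × 0.18 / 0.05071 = 38.33 d
Total t = Σ t_i = 97.11 days.

97.1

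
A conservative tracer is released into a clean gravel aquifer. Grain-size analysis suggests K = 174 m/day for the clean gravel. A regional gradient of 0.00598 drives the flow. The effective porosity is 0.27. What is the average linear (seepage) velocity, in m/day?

3.85

Hydraulic gradient i = 0.00598.
Darcy flux q = K · i = 174.0 × 0.005980 = 1.041 m/day.
Seepage velocity v = q / n_e = 1.041 / 0.27 = 3.854 m/day.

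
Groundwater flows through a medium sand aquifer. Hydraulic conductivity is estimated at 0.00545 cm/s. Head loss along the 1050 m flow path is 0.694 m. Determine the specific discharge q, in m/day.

0.00311

Convert K: 0.00545 cm/s × 864 = 4.709 m/day.
Hydraulic gradient i = Δh / L = 0.694 / 1050 = 0.0006610.
Specific discharge q = K · i = 4.709 × 0.0006610 = 0.003112 m/day.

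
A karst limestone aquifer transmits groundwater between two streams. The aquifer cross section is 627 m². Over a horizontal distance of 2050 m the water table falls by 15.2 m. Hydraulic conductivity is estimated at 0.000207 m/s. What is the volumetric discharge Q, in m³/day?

Convert K: 0.000207 m/s × 86400 = 17.88 m/day.
Hydraulic gradient i = Δh / L = 15.2 / 2050 = 0.007415.
Darcy's law: Q = K · A · i = 17.88 × 627.0 × 0.007415 = 83.15 m³/day.

83.1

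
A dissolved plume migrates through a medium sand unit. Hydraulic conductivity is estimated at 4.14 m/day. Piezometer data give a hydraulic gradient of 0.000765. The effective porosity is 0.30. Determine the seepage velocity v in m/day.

0.0106

Hydraulic gradient i = 0.000765.
Darcy flux q = K · i = 4.140 × 0.0007650 = 0.003167 m/day.
Seepage velocity v = q / n_e = 0.003167 / 0.30 = 0.01056 m/day.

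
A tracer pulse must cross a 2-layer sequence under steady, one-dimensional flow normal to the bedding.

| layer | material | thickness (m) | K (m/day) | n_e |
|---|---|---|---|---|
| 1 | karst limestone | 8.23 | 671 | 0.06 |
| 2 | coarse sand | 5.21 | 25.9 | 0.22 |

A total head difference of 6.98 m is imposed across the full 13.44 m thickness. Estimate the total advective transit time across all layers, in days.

0.0501

With flow normal to the layers, continuity requires the same specific discharge q through every layer.
Σ(b_i/K_i) = 8.23/671 + 5.21/25.9 = 0.2134 d.
q = Δh / Σ(b_i/K_i) = 6.98 / 0.2134 = 32.70 m/day.
In each layer the seepage velocity is v_i = q/n_i, so the layer transit time is t_i = b_i·n_i / q:
  layer 1 (karst limestone): t_1 = 8.23 × 0.06 / 32.70 = 0.01510 d
  layer 2 (coarse sand): t_2 = 5.21 × 0.22 / 32.70 = 0.03505 d
Total t = Σ t_i = 0.05015 days.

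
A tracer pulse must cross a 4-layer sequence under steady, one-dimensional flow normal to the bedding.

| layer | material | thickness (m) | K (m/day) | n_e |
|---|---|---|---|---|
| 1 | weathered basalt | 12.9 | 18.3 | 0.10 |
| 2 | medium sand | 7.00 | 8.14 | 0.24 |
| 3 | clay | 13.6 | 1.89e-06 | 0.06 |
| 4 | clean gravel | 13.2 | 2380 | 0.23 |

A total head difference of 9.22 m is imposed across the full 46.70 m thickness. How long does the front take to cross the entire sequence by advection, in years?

With flow normal to the layers, continuity requires the same specific discharge q through every layer.
Σ(b_i/K_i) = 12.9/18.3 + 7.00/8.14 + 13.6/1.89e-06 + 13.2/2380 = 7.196e+06 d.
q = Δh / Σ(b_i/K_i) = 9.22 / 7.196e+06 = 1.281e-06 m/day.
In each layer the seepage velocity is v_i = q/n_i, so the layer transit time is t_i = b_i·n_i / q:
  layer 1 (weathered basalt): t_1 = 12.9 × 0.10 / 1.281e-06 = 1.007e+06 d
  layer 2 (medium sand): t_2 = 7.00 × 0.24 / 1.281e-06 = 1.311e+06 d
  layer 3 (clay): t_3 = 13.6 × 0.06 / 1.281e-06 = 6.368e+05 d
  layer 4 (clean gravel): t_4 = 13.2 × 0.23 / 1.281e-06 = 2.369e+06 d
Total t = Σ t_i = 5.324e+06 days = 14577 years.

14600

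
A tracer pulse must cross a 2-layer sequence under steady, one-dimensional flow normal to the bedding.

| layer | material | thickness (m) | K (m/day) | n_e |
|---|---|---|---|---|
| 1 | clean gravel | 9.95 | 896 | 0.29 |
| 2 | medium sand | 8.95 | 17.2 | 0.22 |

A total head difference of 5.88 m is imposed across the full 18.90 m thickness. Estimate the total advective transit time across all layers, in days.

0.439

With flow normal to the layers, continuity requires the same specific discharge q through every layer.
Σ(b_i/K_i) = 9.95/896 + 8.95/17.2 = 0.5315 d.
q = Δh / Σ(b_i/K_i) = 5.88 / 0.5315 = 11.06 m/day.
In each layer the seepage velocity is v_i = q/n_i, so the layer transit time is t_i = b_i·n_i / q:
  layer 1 (clean gravel): t_1 = 9.95 × 0.29 / 11.06 = 0.2608 d
  layer 2 (medium sand): t_2 = 8.95 × 0.22 / 11.06 = 0.1780 d
Total t = Σ t_i = 0.4388 days.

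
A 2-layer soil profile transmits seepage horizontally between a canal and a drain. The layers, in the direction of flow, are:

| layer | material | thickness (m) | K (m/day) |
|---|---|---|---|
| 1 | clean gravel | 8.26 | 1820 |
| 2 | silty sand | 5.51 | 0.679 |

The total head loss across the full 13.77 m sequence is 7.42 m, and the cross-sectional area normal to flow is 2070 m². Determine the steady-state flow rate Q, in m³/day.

1890

Flow is perpendicular to layering, so the layers act in series and the equivalent K is the thickness-weighted harmonic mean.
Total thickness L = 8.26 + 5.51 = 13.77 m.
Σ(b_i/K_i) = 8.26/1820 + 5.51/0.679 = 8.119 d.
K_eq = L / Σ(b_i/K_i) = 13.77 / 8.119 = 1.696 m/day.
Q = K_eq · A · (Δh/L) = 1.696 × 2070 × (7.42/13.77) = 1892 m³/day.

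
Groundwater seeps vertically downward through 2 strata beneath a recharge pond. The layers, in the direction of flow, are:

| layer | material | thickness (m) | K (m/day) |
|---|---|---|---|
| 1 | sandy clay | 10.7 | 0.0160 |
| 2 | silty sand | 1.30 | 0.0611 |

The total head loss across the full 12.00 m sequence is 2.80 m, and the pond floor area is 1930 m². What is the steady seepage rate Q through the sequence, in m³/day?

7.83

Flow is perpendicular to layering, so the layers act in series and the equivalent K is the thickness-weighted harmonic mean.
Total thickness L = 10.7 + 1.30 = 12.00 m.
Σ(b_i/K_i) = 10.7/0.0160 + 1.30/0.0611 = 690.0 d.
K_eq = L / Σ(b_i/K_i) = 12.00 / 690.0 = 0.01739 m/day.
Q = K_eq · A · (Δh/L) = 0.01739 × 1930 × (2.80/12.00) = 7.832 m³/day.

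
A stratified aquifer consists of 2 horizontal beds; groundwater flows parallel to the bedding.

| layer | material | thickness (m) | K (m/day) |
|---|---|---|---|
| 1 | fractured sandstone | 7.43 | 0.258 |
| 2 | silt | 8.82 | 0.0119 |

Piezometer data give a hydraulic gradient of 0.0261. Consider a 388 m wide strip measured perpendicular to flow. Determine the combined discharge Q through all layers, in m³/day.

Flow is parallel to layering, so each bed carries its own Darcy discharge and the transmissivities add.
Σ(K_i·b_i) = 0.258×7.43 + 0.0119×8.82 = 2.022 m²/day.
Hydraulic gradient i = 0.0261.
Q = Σ(K_i·b_i) · W · i = 2.022 × 388 × 0.02610 = 20.48 m³/day.

20.5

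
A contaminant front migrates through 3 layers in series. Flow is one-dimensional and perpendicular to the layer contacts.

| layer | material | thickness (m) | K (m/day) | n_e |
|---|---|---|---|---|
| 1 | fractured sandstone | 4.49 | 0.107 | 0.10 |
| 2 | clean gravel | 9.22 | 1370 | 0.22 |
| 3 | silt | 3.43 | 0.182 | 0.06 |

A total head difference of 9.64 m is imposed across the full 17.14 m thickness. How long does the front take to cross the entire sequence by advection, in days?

16.9

With flow normal to the layers, continuity requires the same specific discharge q through every layer.
Σ(b_i/K_i) = 4.49/0.107 + 9.22/1370 + 3.43/0.182 = 60.82 d.
q = Δh / Σ(b_i/K_i) = 9.64 / 60.82 = 0.1585 m/day.
In each layer the seepage velocity is v_i = q/n_i, so the layer transit time is t_i = b_i·n_i / q:
  layer 1 (fractured sandstone): t_1 = 4.49 × 0.10 / 0.1585 = 2.833 d
  layer 2 (clean gravel): t_2 = 9.22 × 0.22 / 0.1585 = 12.80 d
  layer 3 (silt): t_3 = 3.43 × 0.06 / 0.1585 = 1.298 d
Total t = Σ t_i = 16.93 days.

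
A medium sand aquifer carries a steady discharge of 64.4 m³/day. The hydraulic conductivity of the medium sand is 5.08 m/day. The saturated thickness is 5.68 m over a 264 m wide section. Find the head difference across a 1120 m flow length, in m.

Cross-sectional area A = 264 × 5.68 = 1500 m².
From Q = K·A·i, i = Q / (K·A) = 64.4 / (5.080 × 1500) = 0.008454.
Head loss Δh = i · L = 0.008454 × 1120 = 9.469 m.

9.47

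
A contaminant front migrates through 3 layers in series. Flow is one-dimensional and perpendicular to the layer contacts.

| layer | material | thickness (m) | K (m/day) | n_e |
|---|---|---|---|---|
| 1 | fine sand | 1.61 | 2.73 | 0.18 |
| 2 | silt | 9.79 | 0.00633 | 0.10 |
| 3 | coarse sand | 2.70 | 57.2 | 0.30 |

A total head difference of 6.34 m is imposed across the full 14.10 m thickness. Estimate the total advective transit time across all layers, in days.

507

With flow normal to the layers, continuity requires the same specific discharge q through every layer.
Σ(b_i/K_i) = 1.61/2.73 + 9.79/0.00633 + 2.70/57.2 = 1547 d.
q = Δh / Σ(b_i/K_i) = 6.34 / 1547 = 0.004098 m/day.
In each layer the seepage velocity is v_i = q/n_i, so the layer transit time is t_i = b_i·n_i / q:
  layer 1 (fine sand): t_1 = 1.61 × 0.18 / 0.004098 = 70.72 d
  layer 2 (silt): t_2 = 9.79 × 0.10 / 0.004098 = 238.9 d
  layer 3 (coarse sand): t_3 = 2.70 × 0.30 / 0.004098 = 197.7 d
Total t = Σ t_i = 507.3 days.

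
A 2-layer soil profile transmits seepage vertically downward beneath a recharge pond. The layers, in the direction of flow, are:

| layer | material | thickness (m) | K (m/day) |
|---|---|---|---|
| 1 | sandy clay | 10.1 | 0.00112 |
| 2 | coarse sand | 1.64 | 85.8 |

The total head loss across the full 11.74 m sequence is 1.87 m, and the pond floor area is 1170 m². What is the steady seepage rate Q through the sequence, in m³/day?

Flow is perpendicular to layering, so the layers act in series and the equivalent K is the thickness-weighted harmonic mean.
Total thickness L = 10.1 + 1.64 = 11.74 m.
Σ(b_i/K_i) = 10.1/0.00112 + 1.64/85.8 = 9018 d.
K_eq = L / Σ(b_i/K_i) = 11.74 / 9018 = 0.001302 m/day.
Q = K_eq · A · (Δh/L) = 0.001302 × 1170 × (1.87/11.74) = 0.2426 m³/day.

0.243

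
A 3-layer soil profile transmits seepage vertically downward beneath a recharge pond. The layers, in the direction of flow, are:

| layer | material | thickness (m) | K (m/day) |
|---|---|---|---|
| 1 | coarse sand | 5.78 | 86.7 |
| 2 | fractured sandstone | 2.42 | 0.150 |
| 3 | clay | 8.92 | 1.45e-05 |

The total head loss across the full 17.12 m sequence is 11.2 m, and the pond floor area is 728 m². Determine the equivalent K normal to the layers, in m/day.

2.78e-05

Flow is perpendicular to layering, so the layers act in series and the equivalent K is the thickness-weighted harmonic mean.
Total thickness L = 5.78 + 2.42 + 8.92 = 17.12 m.
Σ(b_i/K_i) = 5.78/86.7 + 2.42/0.150 + 8.92/1.45e-05 = 6.152e+05 d.
K_eq = L / Σ(b_i/K_i) = 17.12 / 6.152e+05 = 2.783e-05 m/day.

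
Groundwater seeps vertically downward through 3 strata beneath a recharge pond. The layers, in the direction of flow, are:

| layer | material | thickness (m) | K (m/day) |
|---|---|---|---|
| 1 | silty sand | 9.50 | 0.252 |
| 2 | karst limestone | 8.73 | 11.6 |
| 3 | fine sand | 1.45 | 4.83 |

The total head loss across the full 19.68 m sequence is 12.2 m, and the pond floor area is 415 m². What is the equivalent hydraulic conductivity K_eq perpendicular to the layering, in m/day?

0.508

Flow is perpendicular to layering, so the layers act in series and the equivalent K is the thickness-weighted harmonic mean.
Total thickness L = 9.50 + 8.73 + 1.45 = 19.68 m.
Σ(b_i/K_i) = 9.50/0.252 + 8.73/11.6 + 1.45/4.83 = 38.75 d.
K_eq = L / Σ(b_i/K_i) = 19.68 / 38.75 = 0.5079 m/day.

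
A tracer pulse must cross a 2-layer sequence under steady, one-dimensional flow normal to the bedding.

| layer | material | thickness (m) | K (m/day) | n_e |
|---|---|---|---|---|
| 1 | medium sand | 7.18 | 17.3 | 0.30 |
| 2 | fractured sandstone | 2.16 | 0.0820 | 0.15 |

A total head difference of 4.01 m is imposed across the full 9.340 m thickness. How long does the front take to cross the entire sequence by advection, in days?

16.5

With flow normal to the layers, continuity requires the same specific discharge q through every layer.
Σ(b_i/K_i) = 7.18/17.3 + 2.16/0.0820 = 26.76 d.
q = Δh / Σ(b_i/K_i) = 4.01 / 26.76 = 0.1499 m/day.
In each layer the seepage velocity is v_i = q/n_i, so the layer transit time is t_i = b_i·n_i / q:
  layer 1 (medium sand): t_1 = 7.18 × 0.30 / 0.1499 = 14.37 d
  layer 2 (fractured sandstone): t_2 = 2.16 × 0.15 / 0.1499 = 2.162 d
Total t = Σ t_i = 16.53 days.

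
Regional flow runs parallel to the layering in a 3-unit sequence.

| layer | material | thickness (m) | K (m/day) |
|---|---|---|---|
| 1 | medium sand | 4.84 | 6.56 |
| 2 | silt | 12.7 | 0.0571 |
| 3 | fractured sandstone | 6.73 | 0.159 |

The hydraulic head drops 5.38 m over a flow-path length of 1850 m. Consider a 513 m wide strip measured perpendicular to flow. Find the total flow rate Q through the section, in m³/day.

Flow is parallel to layering, so each bed carries its own Darcy discharge and the transmissivities add.
Σ(K_i·b_i) = 6.56×4.84 + 0.0571×12.7 + 0.159×6.73 = 33.55 m²/day.
Hydraulic gradient i = Δh / L = 5.38 / 1850 = 0.002908.
Q = Σ(K_i·b_i) · W · i = 33.55 × 513 × 0.002908 = 50.05 m³/day.

50.0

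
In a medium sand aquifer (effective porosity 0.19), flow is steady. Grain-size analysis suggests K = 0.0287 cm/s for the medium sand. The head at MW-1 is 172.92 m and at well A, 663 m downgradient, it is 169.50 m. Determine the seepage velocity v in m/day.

Convert K: 0.0287 cm/s × 864 = 24.80 m/day.
Hydraulic gradient i = (172.92 − 169.50) / 663 = 3.42 / 663 = 0.005158.
Darcy flux q = K · i = 24.80 × 0.005158 = 0.1279 m/day.
Seepage velocity v = q / n_e = 0.1279 / 0.19 = 0.6732 m/day.

0.673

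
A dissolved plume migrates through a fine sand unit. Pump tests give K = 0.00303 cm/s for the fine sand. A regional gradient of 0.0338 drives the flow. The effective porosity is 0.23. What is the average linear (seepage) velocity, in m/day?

Convert K: 0.00303 cm/s × 864 = 2.618 m/day.
Hydraulic gradient i = 0.0338.
Darcy flux q = K · i = 2.618 × 0.03380 = 0.08849 m/day.
Seepage velocity v = q / n_e = 0.08849 / 0.23 = 0.3847 m/day.

0.385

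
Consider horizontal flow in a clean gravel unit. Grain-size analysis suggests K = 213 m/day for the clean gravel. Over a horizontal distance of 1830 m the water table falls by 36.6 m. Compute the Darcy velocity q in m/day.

4.26

Hydraulic gradient i = Δh / L = 36.6 / 1830 = 0.02000.
Specific discharge q = K · i = 213.0 × 0.02000 = 4.260 m/day.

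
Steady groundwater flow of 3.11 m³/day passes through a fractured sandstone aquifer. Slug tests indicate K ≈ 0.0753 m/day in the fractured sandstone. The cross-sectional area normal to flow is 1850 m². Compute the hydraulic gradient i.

From Q = K·A·i, i = Q / (K·A) = 3.11 / (0.07530 × 1850) = 0.02233.

0.0223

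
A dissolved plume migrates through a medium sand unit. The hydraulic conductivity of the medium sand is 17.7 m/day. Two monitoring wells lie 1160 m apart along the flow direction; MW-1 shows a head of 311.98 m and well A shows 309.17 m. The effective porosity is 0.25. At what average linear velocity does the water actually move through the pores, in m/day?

Hydraulic gradient i = (311.98 − 309.17) / 1160 = 2.81 / 1160 = 0.002422.
Darcy flux q = K · i = 17.70 × 0.002422 = 0.04288 m/day.
Seepage velocity v = q / n_e = 0.04288 / 0.25 = 0.1715 m/day.

0.172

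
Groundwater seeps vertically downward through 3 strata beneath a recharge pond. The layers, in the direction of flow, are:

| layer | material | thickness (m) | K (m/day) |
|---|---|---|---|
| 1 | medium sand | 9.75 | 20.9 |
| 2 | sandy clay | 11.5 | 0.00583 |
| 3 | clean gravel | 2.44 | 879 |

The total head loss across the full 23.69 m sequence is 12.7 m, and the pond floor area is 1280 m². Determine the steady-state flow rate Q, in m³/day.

Flow is perpendicular to layering, so the layers act in series and the equivalent K is the thickness-weighted harmonic mean.
Total thickness L = 9.75 + 11.5 + 2.44 = 23.69 m.
Σ(b_i/K_i) = 9.75/20.9 + 11.5/0.00583 + 2.44/879 = 1973 d.
K_eq = L / Σ(b_i/K_i) = 23.69 / 1973 = 0.01201 m/day.
Q = K_eq · A · (Δh/L) = 0.01201 × 1280 × (12.7/23.69) = 8.239 m³/day.

8.24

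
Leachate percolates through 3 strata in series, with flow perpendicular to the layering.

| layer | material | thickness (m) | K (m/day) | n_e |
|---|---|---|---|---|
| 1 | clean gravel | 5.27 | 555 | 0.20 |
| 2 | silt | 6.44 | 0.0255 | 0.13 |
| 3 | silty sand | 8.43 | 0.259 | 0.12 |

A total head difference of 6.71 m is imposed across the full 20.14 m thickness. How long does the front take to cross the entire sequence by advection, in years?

0.338

With flow normal to the layers, continuity requires the same specific discharge q through every layer.
Σ(b_i/K_i) = 5.27/555 + 6.44/0.0255 + 8.43/0.259 = 285.1 d.
q = Δh / Σ(b_i/K_i) = 6.71 / 285.1 = 0.02354 m/day.
In each layer the seepage velocity is v_i = q/n_i, so the layer transit time is t_i = b_i·n_i / q:
  layer 1 (clean gravel): t_1 = 5.27 × 0.20 / 0.02354 = 44.78 d
  layer 2 (silt): t_2 = 6.44 × 0.13 / 0.02354 = 35.57 d
  layer 3 (silty sand): t_3 = 8.43 × 0.12 / 0.02354 = 42.98 d
Total t = Σ t_i = 123.3 days = 0.3377 years.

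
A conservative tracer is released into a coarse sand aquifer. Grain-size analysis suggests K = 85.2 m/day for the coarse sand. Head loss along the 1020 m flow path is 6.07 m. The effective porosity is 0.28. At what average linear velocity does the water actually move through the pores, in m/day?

1.81

Hydraulic gradient i = Δh / L = 6.07 / 1020 = 0.005951.
Darcy flux q = K · i = 85.20 × 0.005951 = 0.5070 m/day.
Seepage velocity v = q / n_e = 0.5070 / 0.28 = 1.811 m/day.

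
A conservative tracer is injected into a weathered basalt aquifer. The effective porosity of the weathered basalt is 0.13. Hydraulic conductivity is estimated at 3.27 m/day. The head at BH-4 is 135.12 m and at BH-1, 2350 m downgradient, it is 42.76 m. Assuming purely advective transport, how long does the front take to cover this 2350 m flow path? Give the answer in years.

6.51

Hydraulic gradient i = (135.12 − 42.76) / 2350 = 92.36 / 2350 = 0.03930.
Darcy flux q = K · i = 3.270 × 0.03930 = 0.1285 m/day.
Seepage velocity v = q / n_e = 0.1285 / 0.13 = 0.9886 m/day.
Travel time t = L / v = 2350 / 0.9886 = 2377 days = 6.508 years.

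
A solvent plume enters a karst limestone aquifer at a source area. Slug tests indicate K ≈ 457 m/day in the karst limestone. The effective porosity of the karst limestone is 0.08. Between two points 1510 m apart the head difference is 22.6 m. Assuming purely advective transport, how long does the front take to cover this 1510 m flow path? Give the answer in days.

Hydraulic gradient i = Δh / L = 22.6 / 1510 = 0.01497.
Darcy flux q = K · i = 457.0 × 0.01497 = 6.840 m/day.
Seepage velocity v = q / n_e = 6.840 / 0.08 = 85.50 m/day.
Travel time t = L / v = 1510 / 85.50 = 17.66 days.

17.7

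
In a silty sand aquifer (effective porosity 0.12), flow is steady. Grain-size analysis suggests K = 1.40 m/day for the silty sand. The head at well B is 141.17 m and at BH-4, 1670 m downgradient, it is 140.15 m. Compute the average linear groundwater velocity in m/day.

Hydraulic gradient i = (141.17 − 140.15) / 1670 = 1.02 / 1670 = 0.0006108.
Darcy flux q = K · i = 1.400 × 0.0006108 = 0.0008551 m/day.
Seepage velocity v = q / n_e = 0.0008551 / 0.12 = 0.007126 m/day.

0.00713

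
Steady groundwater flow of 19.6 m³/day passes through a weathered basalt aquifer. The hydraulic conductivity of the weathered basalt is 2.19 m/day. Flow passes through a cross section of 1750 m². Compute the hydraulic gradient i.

0.00511

From Q = K·A·i, i = Q / (K·A) = 19.6 / (2.190 × 1750) = 0.005114.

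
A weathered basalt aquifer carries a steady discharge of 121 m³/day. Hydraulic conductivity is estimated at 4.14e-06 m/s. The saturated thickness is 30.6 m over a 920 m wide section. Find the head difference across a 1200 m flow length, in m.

Convert K: 4.14e-06 m/s × 86400 = 0.3577 m/day.
Cross-sectional area A = 920 × 30.6 = 28152 m².
From Q = K·A·i, i = Q / (K·A) = 121 / (0.3577 × 28152) = 0.01202.
Head loss Δh = i · L = 0.01202 × 1200 = 14.42 m.

14.4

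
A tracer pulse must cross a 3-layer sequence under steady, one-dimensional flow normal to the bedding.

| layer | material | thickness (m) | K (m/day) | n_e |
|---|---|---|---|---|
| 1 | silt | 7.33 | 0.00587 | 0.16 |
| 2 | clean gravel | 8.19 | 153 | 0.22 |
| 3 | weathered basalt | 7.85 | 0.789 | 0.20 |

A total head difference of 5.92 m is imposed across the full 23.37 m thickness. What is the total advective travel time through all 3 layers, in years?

With flow normal to the layers, continuity requires the same specific discharge q through every layer.
Σ(b_i/K_i) = 7.33/0.00587 + 8.19/153 + 7.85/0.789 = 1259 d.
q = Δh / Σ(b_i/K_i) = 5.92 / 1259 = 0.004703 m/day.
In each layer the seepage velocity is v_i = q/n_i, so the layer transit time is t_i = b_i·n_i / q:
  layer 1 (silt): t_1 = 7.33 × 0.16 / 0.004703 = 249.4 d
  layer 2 (clean gravel): t_2 = 8.19 × 0.22 / 0.004703 = 383.1 d
  layer 3 (weathered basalt): t_3 = 7.85 × 0.20 / 0.004703 = 333.8 d
Total t = Σ t_i = 966.3 days = 2.646 years.

2.65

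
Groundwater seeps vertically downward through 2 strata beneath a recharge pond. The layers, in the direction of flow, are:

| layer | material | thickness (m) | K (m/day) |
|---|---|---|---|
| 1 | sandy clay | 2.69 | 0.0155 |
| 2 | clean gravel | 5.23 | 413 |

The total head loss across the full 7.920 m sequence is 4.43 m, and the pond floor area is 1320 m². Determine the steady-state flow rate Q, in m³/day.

33.7

Flow is perpendicular to layering, so the layers act in series and the equivalent K is the thickness-weighted harmonic mean.
Total thickness L = 2.69 + 5.23 = 7.920 m.
Σ(b_i/K_i) = 2.69/0.0155 + 5.23/413 = 173.6 d.
K_eq = L / Σ(b_i/K_i) = 7.920 / 173.6 = 0.04563 m/day.
Q = K_eq · A · (Δh/L) = 0.04563 × 1320 × (4.43/7.920) = 33.69 m³/day.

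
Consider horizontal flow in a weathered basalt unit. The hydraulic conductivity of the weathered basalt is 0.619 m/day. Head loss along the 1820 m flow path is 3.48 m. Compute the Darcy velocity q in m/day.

Hydraulic gradient i = Δh / L = 3.48 / 1820 = 0.001912.
Specific discharge q = K · i = 0.6190 × 0.001912 = 0.001184 m/day.

0.00118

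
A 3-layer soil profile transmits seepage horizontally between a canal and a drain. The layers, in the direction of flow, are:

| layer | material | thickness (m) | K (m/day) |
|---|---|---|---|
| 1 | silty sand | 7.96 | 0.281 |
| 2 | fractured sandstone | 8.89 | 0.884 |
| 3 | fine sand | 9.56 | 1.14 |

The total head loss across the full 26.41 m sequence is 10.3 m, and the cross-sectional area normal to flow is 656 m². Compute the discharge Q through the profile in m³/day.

144

Flow is perpendicular to layering, so the layers act in series and the equivalent K is the thickness-weighted harmonic mean.
Total thickness L = 7.96 + 8.89 + 9.56 = 26.41 m.
Σ(b_i/K_i) = 7.96/0.281 + 8.89/0.884 + 9.56/1.14 = 46.77 d.
K_eq = L / Σ(b_i/K_i) = 26.41 / 46.77 = 0.5647 m/day.
Q = K_eq · A · (Δh/L) = 0.5647 × 656 × (10.3/26.41) = 144.5 m³/day.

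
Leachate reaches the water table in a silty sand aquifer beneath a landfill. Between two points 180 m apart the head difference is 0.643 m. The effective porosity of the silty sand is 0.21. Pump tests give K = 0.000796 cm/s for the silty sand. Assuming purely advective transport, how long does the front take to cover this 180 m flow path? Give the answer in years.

42.1

Convert K: 0.000796 cm/s × 864 = 0.6877 m/day.
Hydraulic gradient i = Δh / L = 0.643 / 180 = 0.003572.
Darcy flux q = K · i = 0.6877 × 0.003572 = 0.002457 m/day.
Seepage velocity v = q / n_e = 0.002457 / 0.21 = 0.01170 m/day.
Travel time t = L / v = 180 / 0.01170 = 15386 days = 42.12 years.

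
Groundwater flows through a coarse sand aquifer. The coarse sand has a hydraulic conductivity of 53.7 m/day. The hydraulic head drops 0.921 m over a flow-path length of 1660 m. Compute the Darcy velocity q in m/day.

Hydraulic gradient i = Δh / L = 0.921 / 1660 = 0.0005548.
Specific discharge q = K · i = 53.70 × 0.0005548 = 0.02979 m/day.

0.0298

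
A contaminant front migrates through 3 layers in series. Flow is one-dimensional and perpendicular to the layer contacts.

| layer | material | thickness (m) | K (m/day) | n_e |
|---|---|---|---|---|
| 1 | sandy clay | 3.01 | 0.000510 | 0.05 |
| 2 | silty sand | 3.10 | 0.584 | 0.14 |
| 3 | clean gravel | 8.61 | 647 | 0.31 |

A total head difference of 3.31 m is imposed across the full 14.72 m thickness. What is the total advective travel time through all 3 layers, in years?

15.9

With flow normal to the layers, continuity requires the same specific discharge q through every layer.
Σ(b_i/K_i) = 3.01/0.000510 + 3.10/0.584 + 8.61/647 = 5907 d.
q = Δh / Σ(b_i/K_i) = 3.31 / 5907 = 0.0005603 m/day.
In each layer the seepage velocity is v_i = q/n_i, so the layer transit time is t_i = b_i·n_i / q:
  layer 1 (sandy clay): t_1 = 3.01 × 0.05 / 0.0005603 = 268.6 d
  layer 2 (silty sand): t_2 = 3.10 × 0.14 / 0.0005603 = 774.6 d
  layer 3 (clean gravel): t_3 = 8.61 × 0.31 / 0.0005603 = 4763 d
Total t = Σ t_i = 5807 days = 15.90 years.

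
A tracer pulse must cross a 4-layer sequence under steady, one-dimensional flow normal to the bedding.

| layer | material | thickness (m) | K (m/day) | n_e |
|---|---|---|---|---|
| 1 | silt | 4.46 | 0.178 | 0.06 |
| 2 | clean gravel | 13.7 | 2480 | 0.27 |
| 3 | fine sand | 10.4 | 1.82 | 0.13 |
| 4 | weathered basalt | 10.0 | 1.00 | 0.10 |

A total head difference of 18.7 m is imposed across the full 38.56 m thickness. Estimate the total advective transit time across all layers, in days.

13.8

With flow normal to the layers, continuity requires the same specific discharge q through every layer.
Σ(b_i/K_i) = 4.46/0.178 + 13.7/2480 + 10.4/1.82 + 10.0/1.00 = 40.78 d.
q = Δh / Σ(b_i/K_i) = 18.7 / 40.78 = 0.4586 m/day.
In each layer the seepage velocity is v_i = q/n_i, so the layer transit time is t_i = b_i·n_i / q:
  layer 1 (silt): t_1 = 4.46 × 0.06 / 0.4586 = 0.5835 d
  layer 2 (clean gravel): t_2 = 13.7 × 0.27 / 0.4586 = 8.066 d
  layer 3 (fine sand): t_3 = 10.4 × 0.13 / 0.4586 = 2.948 d
  layer 4 (weathered basalt): t_4 = 10.0 × 0.10 / 0.4586 = 2.181 d
Total t = Σ t_i = 13.78 days.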